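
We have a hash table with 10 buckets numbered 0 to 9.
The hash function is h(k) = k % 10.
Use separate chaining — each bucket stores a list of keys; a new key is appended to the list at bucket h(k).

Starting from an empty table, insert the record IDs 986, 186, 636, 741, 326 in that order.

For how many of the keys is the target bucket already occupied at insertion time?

3

986 → bucket 6
186 → bucket 6 (collision)
636 → bucket 6 (collision)
741 → bucket 1
326 → bucket 6 (collision)
Final buckets:
0: -
1: 741
2: -
3: -
4: -
5: -
6: 986 -> 186 -> 636 -> 326
7: -
8: -
9: -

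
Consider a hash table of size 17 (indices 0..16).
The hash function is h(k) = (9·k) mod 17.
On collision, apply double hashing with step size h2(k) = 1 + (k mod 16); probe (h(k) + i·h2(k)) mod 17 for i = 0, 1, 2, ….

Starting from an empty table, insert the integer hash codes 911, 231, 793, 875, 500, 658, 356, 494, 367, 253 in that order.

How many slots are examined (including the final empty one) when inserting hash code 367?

Insert 911: h=5, slot 5 empty => index 5.
Insert 231: h=5, h2=8, slot 5 occupied => index 13.
Insert 793: h=14, slot 14 empty => index 14.
Insert 875: h=4, slot 4 empty => index 4.
Insert 500: h=12, slot 12 empty => index 12.
Insert 658: h=6, slot 6 empty => index 6.
Insert 356: h=8, slot 8 empty => index 8.
Insert 494: h=9, slot 9 empty => index 9.
Insert 367: h=5, h2=16, slots 5,4 occupied => index 3.
Insert 253: h=16, slot 16 empty => index 16.
Table: [-, -, -, 367, 875, 911, 658, -, 356, 494, -, -, 500, 231, 793, -, 253]

3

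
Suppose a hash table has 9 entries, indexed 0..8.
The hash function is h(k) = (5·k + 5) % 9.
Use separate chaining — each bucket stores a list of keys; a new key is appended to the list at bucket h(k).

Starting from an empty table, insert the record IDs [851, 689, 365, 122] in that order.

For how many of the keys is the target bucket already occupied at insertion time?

3

Insert 851: h=3, bucket 3 empty → new chain.
Insert 689: h=3, bucket 3 nonempty → append to chain.
Insert 365: h=3, bucket 3 nonempty → append to chain.
Insert 122: h=3, bucket 3 nonempty → append to chain.
Final buckets:
0: .
1: .
2: .
3: 851 -> 689 -> 365 -> 122
4: .
5: .
6: .
7: .
8: .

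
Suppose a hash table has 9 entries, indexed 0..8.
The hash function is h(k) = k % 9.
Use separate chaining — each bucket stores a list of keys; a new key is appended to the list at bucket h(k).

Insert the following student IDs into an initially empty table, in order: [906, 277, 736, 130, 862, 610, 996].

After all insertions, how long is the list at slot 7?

4

906 -> bucket 6
277 -> bucket 7
736 -> bucket 7 (collision)
130 -> bucket 4
862 -> bucket 7 (collision)
610 -> bucket 7 (collision)
996 -> bucket 6 (collision)
Final buckets:
0: —
1: —
2: —
3: —
4: 130
5: —
6: 906 -> 996
7: 277 -> 736 -> 862 -> 610
8: —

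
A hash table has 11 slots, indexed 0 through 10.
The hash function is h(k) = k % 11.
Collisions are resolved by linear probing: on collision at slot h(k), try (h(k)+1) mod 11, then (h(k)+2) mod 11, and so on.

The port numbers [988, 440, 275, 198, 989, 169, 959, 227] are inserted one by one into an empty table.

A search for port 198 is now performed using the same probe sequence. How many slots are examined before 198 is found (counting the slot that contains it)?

Insert 988: h=9, slot 9 empty => index 9.
Insert 440: h=0, slot 0 empty => index 0.
Insert 275: h=0, slot 0 occupied => index 1.
Insert 198: h=0, slots 0,1 occupied => index 2.
Insert 989: h=10, slot 10 empty => index 10.
Insert 169: h=4, slot 4 empty => index 4.
Insert 959: h=2, slot 2 occupied => index 3.
Insert 227: h=7, slot 7 empty => index 7.
Table: [440, 275, 198, 959, 169, -, -, 227, -, 988, 989]
Lookup 198: h=0, probe 0,1,2 → found at 2.

3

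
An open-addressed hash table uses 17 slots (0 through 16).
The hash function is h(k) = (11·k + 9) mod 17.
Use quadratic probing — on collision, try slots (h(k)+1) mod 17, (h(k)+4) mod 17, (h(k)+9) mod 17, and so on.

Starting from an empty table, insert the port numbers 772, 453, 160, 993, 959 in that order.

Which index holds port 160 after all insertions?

Insert 772: h=1, slot 1 empty -> index 1.
Insert 453: h=11, slot 11 empty -> index 11.
Insert 160: h=1, slot 1 occupied -> index 2.
Insert 993: h=1, slots 1,2 occupied -> index 5.
Insert 959: h=1, slots 1,2,5 occupied -> index 10.
Table: [-, 772, 160, -, -, 993, -, -, -, -, 959, 453, -, -, -, -, -]

2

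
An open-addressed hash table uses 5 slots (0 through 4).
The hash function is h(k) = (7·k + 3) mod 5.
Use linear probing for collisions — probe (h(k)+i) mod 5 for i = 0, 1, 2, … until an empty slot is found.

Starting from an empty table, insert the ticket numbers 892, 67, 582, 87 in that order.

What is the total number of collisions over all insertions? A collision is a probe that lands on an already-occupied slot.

6

892: h=2 → slot 2
67: h=2, probe 2,3 → slot 3
582: h=2, probe 2,3,4 → slot 4
87: h=2, probe 2,3,4,0 → slot 0
Table: [87, ∅, 892, 67, 582]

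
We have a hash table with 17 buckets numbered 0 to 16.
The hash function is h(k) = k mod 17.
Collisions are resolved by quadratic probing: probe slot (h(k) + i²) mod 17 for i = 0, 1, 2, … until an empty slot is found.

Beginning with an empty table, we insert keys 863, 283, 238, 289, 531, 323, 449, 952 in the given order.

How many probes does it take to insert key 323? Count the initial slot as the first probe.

4

863 hashes to 13; slot 13 is free → place at 13.
283 hashes to 11; slot 11 is free → place at 11.
238 hashes to 0; slot 0 is free → place at 0.
289 hashes to 0; 0 taken → place at 1.
531 hashes to 4; slot 4 is free → place at 4.
323 hashes to 0; 0,1,4 taken → place at 9.
449 hashes to 7; slot 7 is free → place at 7.
952 hashes to 0; 0,1,4,9 taken → place at 16.
Table: [238, 289, ∅, ∅, 531, ∅, ∅, 449, ∅, 323, ∅, 283, ∅, 863, ∅, ∅, 952]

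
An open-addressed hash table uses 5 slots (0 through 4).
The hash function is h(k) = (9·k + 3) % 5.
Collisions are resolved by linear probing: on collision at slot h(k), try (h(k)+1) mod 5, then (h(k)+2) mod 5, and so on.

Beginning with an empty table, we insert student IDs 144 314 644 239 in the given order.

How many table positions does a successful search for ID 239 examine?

144 hashes to 4; slot 4 is free => place at 4.
314 hashes to 4; 4 taken => place at 0.
644 hashes to 4; 4,0 taken => place at 1.
239 hashes to 4; 4,0,1 taken => place at 2.
Table: [314, 644, 239, -, 144]
Lookup 239: h=4, probe 4,0,1,2 → found at 2.

4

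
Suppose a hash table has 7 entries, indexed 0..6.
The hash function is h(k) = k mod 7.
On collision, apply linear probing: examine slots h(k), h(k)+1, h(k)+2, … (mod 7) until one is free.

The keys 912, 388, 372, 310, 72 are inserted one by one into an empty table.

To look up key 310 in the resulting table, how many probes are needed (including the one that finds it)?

3

Insert 912: h=2, slot 2 empty => index 2.
Insert 388: h=3, slot 3 empty => index 3.
Insert 372: h=1, slot 1 empty => index 1.
Insert 310: h=2, slots 2,3 occupied => index 4.
Insert 72: h=2, slots 2,3,4 occupied => index 5.
Table: [-, 372, 912, 388, 310, 72, -]
Lookup 310: h=2, probe 2,3,4 → found at 4.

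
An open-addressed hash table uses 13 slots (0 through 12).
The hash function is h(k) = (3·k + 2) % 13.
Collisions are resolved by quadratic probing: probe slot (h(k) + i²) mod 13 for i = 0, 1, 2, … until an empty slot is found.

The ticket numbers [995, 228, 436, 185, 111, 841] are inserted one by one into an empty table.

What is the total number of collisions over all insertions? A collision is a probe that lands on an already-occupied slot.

7

Insert 995: h=10, slot 10 empty => index 10.
Insert 228: h=10, slot 10 occupied => index 11.
Insert 436: h=10, slots 10,11 occupied => index 1.
Insert 185: h=11, slot 11 occupied => index 12.
Insert 111: h=10, slots 10,11,1 occupied => index 6.
Insert 841: h=3, slot 3 empty => index 3.
Table: [., 436, ., 841, ., ., 111, ., ., ., 995, 228, 185]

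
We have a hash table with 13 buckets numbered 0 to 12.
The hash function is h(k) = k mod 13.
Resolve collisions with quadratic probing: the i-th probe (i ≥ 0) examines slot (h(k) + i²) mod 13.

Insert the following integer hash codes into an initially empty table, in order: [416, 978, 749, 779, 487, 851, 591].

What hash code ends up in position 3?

978

416 hashes to 0; slot 0 is free => place at 0.
978 hashes to 3; slot 3 is free => place at 3.
749 hashes to 8; slot 8 is free => place at 8.
779 hashes to 12; slot 12 is free => place at 12.
487 hashes to 6; slot 6 is free => place at 6.
851 hashes to 6; 6 taken => place at 7.
591 hashes to 6; 6,7 taken => place at 10.
Table: [416, _, _, 978, _, _, 487, 851, 749, _, 591, _, 779]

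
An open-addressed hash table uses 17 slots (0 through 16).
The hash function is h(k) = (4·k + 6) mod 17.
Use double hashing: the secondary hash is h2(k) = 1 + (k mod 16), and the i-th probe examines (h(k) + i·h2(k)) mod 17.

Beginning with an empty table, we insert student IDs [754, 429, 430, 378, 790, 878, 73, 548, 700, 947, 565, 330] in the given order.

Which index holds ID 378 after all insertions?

16

Insert 754: h=13, slot 13 empty => index 13.
Insert 429: h=5, slot 5 empty => index 5.
Insert 430: h=9, slot 9 empty => index 9.
Insert 378: h=5, h2=11, slot 5 occupied => index 16.
Insert 790: h=4, slot 4 empty => index 4.
Insert 878: h=16, h2=15, slot 16 occupied => index 14.
Insert 73: h=9, h2=10, slot 9 occupied => index 2.
Insert 548: h=5, h2=5, slot 5 occupied => index 10.
Insert 700: h=1, slot 1 empty => index 1.
Insert 947: h=3, slot 3 empty => index 3.
Insert 565: h=5, h2=6, slot 5 occupied => index 11.
Insert 330: h=0, slot 0 empty => index 0.
Table: [330, 700, 73, 947, 790, 429, _, _, _, 430, 548, 565, _, 754, 878, _, 378]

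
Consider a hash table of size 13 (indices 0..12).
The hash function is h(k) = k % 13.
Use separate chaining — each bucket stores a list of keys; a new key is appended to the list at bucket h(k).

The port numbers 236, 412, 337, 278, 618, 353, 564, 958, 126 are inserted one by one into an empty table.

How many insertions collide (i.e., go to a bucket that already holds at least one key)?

Insert 236: h=2, bucket 2 empty -> new chain.
Insert 412: h=9, bucket 9 empty -> new chain.
Insert 337: h=12, bucket 12 empty -> new chain.
Insert 278: h=5, bucket 5 empty -> new chain.
Insert 618: h=7, bucket 7 empty -> new chain.
Insert 353: h=2, bucket 2 nonempty -> append to chain.
Insert 564: h=5, bucket 5 nonempty -> append to chain.
Insert 958: h=9, bucket 9 nonempty -> append to chain.
Insert 126: h=9, bucket 9 nonempty -> append to chain.
Final buckets:
0: ∅
1: ∅
2: 236 -> 353
3: ∅
4: ∅
5: 278 -> 564
6: ∅
7: 618
8: ∅
9: 412 -> 958 -> 126
10: ∅
11: ∅
12: 337

4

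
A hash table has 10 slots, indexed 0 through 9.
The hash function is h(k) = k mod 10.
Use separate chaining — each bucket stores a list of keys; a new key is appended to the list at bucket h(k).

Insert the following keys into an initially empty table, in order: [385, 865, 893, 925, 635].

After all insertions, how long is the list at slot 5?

4

385 → bucket 5
865 → bucket 5 (collision)
893 → bucket 3
925 → bucket 5 (collision)
635 → bucket 5 (collision)
Final buckets:
0: ∅
1: ∅
2: ∅
3: 893
4: ∅
5: 385 -> 865 -> 925 -> 635
6: ∅
7: ∅
8: ∅
9: ∅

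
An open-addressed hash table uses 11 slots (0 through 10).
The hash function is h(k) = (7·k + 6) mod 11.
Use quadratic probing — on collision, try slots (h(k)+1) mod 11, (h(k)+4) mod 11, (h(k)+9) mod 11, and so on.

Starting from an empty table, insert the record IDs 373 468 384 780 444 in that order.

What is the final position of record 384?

0

373 hashes to 10; slot 10 is free -> place at 10.
468 hashes to 4; slot 4 is free -> place at 4.
384 hashes to 10; 10 taken -> place at 0.
780 hashes to 10; 10,0 taken -> place at 3.
444 hashes to 1; slot 1 is free -> place at 1.
Table: [384, 444, -, 780, 468, -, -, -, -, -, 373]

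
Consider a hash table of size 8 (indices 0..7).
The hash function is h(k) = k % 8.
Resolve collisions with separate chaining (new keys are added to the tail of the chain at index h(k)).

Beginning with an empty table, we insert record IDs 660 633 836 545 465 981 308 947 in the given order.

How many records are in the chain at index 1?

660 → bucket 4
633 → bucket 1
836 → bucket 4 (collision)
545 → bucket 1 (collision)
465 → bucket 1 (collision)
981 → bucket 5
308 → bucket 4 (collision)
947 → bucket 3
Final buckets:
0: -
1: 633 -> 545 -> 465
2: -
3: 947
4: 660 -> 836 -> 308
5: 981
6: -
7: -

3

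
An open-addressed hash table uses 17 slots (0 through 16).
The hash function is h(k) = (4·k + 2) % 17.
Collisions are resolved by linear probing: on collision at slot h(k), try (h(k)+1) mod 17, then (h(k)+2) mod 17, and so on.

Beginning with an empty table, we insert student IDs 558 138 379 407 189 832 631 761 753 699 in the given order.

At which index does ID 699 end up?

13

Insert 558: h=7, slot 7 empty => index 7.
Insert 138: h=10, slot 10 empty => index 10.
Insert 379: h=5, slot 5 empty => index 5.
Insert 407: h=15, slot 15 empty => index 15.
Insert 189: h=10, slot 10 occupied => index 11.
Insert 832: h=15, slot 15 occupied => index 16.
Insert 631: h=10, slots 10,11 occupied => index 12.
Insert 761: h=3, slot 3 empty => index 3.
Insert 753: h=5, slot 5 occupied => index 6.
Insert 699: h=10, slots 10,11,12 occupied => index 13.
Table: [-, -, -, 761, -, 379, 753, 558, -, -, 138, 189, 631, 699, -, 407, 832]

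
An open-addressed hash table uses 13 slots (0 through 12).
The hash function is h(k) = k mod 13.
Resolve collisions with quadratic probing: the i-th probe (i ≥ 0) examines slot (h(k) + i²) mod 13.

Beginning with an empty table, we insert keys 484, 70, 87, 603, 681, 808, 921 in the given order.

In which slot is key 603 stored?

484: h=3 => slot 3
70: h=5 => slot 5
87: h=9 => slot 9
603: h=5, probe 5,6 => slot 6
681: h=5, probe 5,6,9,1 => slot 1
808: h=2 => slot 2
921: h=11 => slot 11
Table: [., 681, 808, 484, ., 70, 603, ., ., 87, ., 921, .]

6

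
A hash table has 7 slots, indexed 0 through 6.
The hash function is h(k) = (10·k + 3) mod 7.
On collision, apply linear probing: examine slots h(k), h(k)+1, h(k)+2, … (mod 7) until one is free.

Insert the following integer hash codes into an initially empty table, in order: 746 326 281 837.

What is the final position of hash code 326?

746 hashes to 1; slot 1 is free => place at 1.
326 hashes to 1; 1 taken => place at 2.
281 hashes to 6; slot 6 is free => place at 6.
837 hashes to 1; 1,2 taken => place at 3.
Table: [_, 746, 326, 837, _, _, 281]

2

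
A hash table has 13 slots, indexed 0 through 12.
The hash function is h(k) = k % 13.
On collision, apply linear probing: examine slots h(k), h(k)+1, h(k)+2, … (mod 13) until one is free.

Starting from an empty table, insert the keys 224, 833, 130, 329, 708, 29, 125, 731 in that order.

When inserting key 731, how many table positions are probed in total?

224: h=3 => slot 3
833: h=1 => slot 1
130: h=0 => slot 0
329: h=4 => slot 4
708: h=6 => slot 6
29: h=3, probe 3,4,5 => slot 5
125: h=8 => slot 8
731: h=3, probe 3,4,5,6,7 => slot 7
Table: [130, 833, ., 224, 329, 29, 708, 731, 125, ., ., ., .]

5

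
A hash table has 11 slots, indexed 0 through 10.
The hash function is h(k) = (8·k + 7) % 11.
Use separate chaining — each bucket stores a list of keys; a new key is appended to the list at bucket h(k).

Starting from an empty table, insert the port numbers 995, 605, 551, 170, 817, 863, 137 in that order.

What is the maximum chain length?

995 → bucket 3
605 → bucket 7
551 → bucket 4
170 → bucket 3 (collision)
817 → bucket 9
863 → bucket 3 (collision)
137 → bucket 3 (collision)
Final buckets:
0: _
1: _
2: _
3: 995 -> 170 -> 863 -> 137
4: 551
5: _
6: _
7: 605
8: _
9: 817
10: _

4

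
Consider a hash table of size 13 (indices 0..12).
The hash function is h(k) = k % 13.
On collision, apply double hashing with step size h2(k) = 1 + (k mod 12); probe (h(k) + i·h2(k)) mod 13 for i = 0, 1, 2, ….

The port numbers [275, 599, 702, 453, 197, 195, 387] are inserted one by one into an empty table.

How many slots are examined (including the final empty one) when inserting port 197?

2

Insert 275: h=2, slot 2 empty → index 2.
Insert 599: h=1, slot 1 empty → index 1.
Insert 702: h=0, slot 0 empty → index 0.
Insert 453: h=11, slot 11 empty → index 11.
Insert 197: h=2, h2=6, slot 2 occupied → index 8.
Insert 195: h=0, h2=4, slot 0 occupied → index 4.
Insert 387: h=10, slot 10 empty → index 10.
Table: [702, 599, 275, ∅, 195, ∅, ∅, ∅, 197, ∅, 387, 453, ∅]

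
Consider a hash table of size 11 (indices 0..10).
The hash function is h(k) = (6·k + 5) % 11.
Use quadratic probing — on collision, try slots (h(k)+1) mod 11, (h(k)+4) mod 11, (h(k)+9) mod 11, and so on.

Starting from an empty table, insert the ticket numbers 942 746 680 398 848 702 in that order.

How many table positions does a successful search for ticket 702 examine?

942: h=3 -> slot 3
746: h=4 -> slot 4
680: h=4, probe 4,5 -> slot 5
398: h=6 -> slot 6
848: h=0 -> slot 0
702: h=4, probe 4,5,8 -> slot 8
Table: [848, -, -, 942, 746, 680, 398, -, 702, -, -]
Lookup 702: h=4, probe 4,5,8 → found at 8.

3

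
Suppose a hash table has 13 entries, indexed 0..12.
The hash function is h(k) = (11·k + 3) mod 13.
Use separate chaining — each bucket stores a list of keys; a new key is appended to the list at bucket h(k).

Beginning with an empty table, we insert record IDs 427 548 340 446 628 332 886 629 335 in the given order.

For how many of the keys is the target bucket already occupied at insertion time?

3

427 → bucket 7
548 → bucket 12
340 → bucket 12 (collision)
446 → bucket 8
628 → bucket 8 (collision)
332 → bucket 2
886 → bucket 12 (collision)
629 → bucket 6
335 → bucket 9
Final buckets:
0: —
1: —
2: 332
3: —
4: —
5: —
6: 629
7: 427
8: 446 -> 628
9: 335
10: —
11: —
12: 548 -> 340 -> 886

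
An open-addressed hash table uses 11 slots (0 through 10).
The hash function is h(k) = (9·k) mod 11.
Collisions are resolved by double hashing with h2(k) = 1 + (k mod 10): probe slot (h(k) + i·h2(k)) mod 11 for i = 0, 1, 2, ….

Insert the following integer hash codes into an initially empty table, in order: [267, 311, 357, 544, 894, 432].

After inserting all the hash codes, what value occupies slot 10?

894

Insert 267: h=5, slot 5 empty -> index 5.
Insert 311: h=5, h2=2, slot 5 occupied -> index 7.
Insert 357: h=1, slot 1 empty -> index 1.
Insert 544: h=1, h2=5, slot 1 occupied -> index 6.
Insert 894: h=5, h2=5, slot 5 occupied -> index 10.
Insert 432: h=5, h2=3, slot 5 occupied -> index 8.
Table: [-, 357, -, -, -, 267, 544, 311, 432, -, 894]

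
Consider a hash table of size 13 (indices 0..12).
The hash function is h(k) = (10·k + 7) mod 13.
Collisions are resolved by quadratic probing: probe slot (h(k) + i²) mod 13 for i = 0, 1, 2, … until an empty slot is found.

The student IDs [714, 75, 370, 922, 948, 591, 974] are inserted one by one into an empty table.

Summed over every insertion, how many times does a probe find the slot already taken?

714: h=10 => slot 10
75: h=3 => slot 3
370: h=2 => slot 2
922: h=10, probe 10,11 => slot 11
948: h=10, probe 10,11,1 => slot 1
591: h=2, probe 2,3,6 => slot 6
974: h=10, probe 10,11,1,6,0 => slot 0
Table: [974, 948, 370, 75, —, —, 591, —, —, —, 714, 922, —]

9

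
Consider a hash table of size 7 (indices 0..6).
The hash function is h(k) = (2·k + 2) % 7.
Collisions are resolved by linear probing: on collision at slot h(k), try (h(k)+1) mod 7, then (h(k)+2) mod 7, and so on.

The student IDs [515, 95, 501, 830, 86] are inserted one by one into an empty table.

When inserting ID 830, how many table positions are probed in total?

515 hashes to 3; slot 3 is free → place at 3.
95 hashes to 3; 3 taken → place at 4.
501 hashes to 3; 3,4 taken → place at 5.
830 hashes to 3; 3,4,5 taken → place at 6.
86 hashes to 6; 6 taken → place at 0.
Table: [86, _, _, 515, 95, 501, 830]

4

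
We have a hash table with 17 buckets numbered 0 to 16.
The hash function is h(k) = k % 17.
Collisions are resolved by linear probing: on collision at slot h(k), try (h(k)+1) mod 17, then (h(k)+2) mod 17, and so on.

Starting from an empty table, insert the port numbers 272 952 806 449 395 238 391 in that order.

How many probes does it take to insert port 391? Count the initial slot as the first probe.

272: h=0 => slot 0
952: h=0, probe 0,1 => slot 1
806: h=7 => slot 7
449: h=7, probe 7,8 => slot 8
395: h=4 => slot 4
238: h=0, probe 0,1,2 => slot 2
391: h=0, probe 0,1,2,3 => slot 3
Table: [272, 952, 238, 391, 395, ., ., 806, 449, ., ., ., ., ., ., ., .]

4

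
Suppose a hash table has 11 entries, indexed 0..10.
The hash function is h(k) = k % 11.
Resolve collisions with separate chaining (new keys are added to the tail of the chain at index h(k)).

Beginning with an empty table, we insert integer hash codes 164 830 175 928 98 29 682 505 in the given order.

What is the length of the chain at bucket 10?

Insert 164: h=10, bucket 10 empty → new chain.
Insert 830: h=5, bucket 5 empty → new chain.
Insert 175: h=10, bucket 10 nonempty → append to chain.
Insert 928: h=4, bucket 4 empty → new chain.
Insert 98: h=10, bucket 10 nonempty → append to chain.
Insert 29: h=7, bucket 7 empty → new chain.
Insert 682: h=0, bucket 0 empty → new chain.
Insert 505: h=10, bucket 10 nonempty → append to chain.
Final buckets:
0: 682
1: -
2: -
3: -
4: 928
5: 830
6: -
7: 29
8: -
9: -
10: 164 -> 175 -> 98 -> 505

4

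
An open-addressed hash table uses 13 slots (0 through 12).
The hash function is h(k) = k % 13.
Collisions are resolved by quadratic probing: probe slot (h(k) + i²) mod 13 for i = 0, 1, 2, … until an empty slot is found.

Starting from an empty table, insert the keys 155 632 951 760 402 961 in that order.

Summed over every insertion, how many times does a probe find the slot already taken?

3

155 hashes to 12; slot 12 is free -> place at 12.
632 hashes to 8; slot 8 is free -> place at 8.
951 hashes to 2; slot 2 is free -> place at 2.
760 hashes to 6; slot 6 is free -> place at 6.
402 hashes to 12; 12 taken -> place at 0.
961 hashes to 12; 12,0 taken -> place at 3.
Table: [402, —, 951, 961, —, —, 760, —, 632, —, —, —, 155]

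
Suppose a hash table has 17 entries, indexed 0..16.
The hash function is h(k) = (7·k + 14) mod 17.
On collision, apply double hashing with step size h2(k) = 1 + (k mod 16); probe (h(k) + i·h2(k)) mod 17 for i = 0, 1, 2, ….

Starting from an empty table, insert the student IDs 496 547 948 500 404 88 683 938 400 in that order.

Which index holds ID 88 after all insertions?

496: h=1 -> slot 1
547: h=1, h2=4, probe 1,5 -> slot 5
948: h=3 -> slot 3
500: h=12 -> slot 12
404: h=3, h2=5, probe 3,8 -> slot 8
88: h=1, h2=9, probe 1,10 -> slot 10
683: h=1, h2=12, probe 1,13 -> slot 13
938: h=1, h2=11, probe 1,12,6 -> slot 6
400: h=9 -> slot 9
Table: [∅, 496, ∅, 948, ∅, 547, 938, ∅, 404, 400, 88, ∅, 500, 683, ∅, ∅, ∅]

10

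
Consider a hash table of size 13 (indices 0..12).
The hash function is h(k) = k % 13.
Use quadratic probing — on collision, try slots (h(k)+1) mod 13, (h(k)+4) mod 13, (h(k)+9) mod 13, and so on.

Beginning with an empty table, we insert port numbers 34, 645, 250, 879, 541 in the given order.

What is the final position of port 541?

Insert 34: h=8, slot 8 empty => index 8.
Insert 645: h=8, slot 8 occupied => index 9.
Insert 250: h=3, slot 3 empty => index 3.
Insert 879: h=8, slots 8,9 occupied => index 12.
Insert 541: h=8, slots 8,9,12 occupied => index 4.
Table: [—, —, —, 250, 541, —, —, —, 34, 645, —, —, 879]

4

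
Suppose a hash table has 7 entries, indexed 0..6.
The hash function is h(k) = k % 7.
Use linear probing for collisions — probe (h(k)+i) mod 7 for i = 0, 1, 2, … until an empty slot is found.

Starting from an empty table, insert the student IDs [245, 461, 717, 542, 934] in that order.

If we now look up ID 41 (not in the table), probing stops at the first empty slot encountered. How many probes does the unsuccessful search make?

3

245: h=0 → slot 0
461: h=6 → slot 6
717: h=3 → slot 3
542: h=3, probe 3,4 → slot 4
934: h=3, probe 3,4,5 → slot 5
Table: [245, -, -, 717, 542, 934, 461]
Lookup 41: h=6, probe 6,0,1 → slot 1 empty, not found.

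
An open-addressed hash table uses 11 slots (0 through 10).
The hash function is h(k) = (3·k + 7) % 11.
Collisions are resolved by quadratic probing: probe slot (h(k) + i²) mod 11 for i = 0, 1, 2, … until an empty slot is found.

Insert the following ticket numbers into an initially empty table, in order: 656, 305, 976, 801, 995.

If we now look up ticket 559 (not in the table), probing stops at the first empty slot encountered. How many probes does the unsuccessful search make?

2

656 hashes to 6; slot 6 is free -> place at 6.
305 hashes to 9; slot 9 is free -> place at 9.
976 hashes to 9; 9 taken -> place at 10.
801 hashes to 1; slot 1 is free -> place at 1.
995 hashes to 0; slot 0 is free -> place at 0.
Table: [995, 801, -, -, -, -, 656, -, -, 305, 976]
Lookup 559: h=1, probe 1,2 → slot 2 empty, not found.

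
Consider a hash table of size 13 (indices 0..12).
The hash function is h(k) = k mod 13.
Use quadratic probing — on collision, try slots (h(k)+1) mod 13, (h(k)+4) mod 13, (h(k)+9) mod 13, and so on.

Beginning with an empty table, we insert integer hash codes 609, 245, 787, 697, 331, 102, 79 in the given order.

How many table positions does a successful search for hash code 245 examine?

609 hashes to 11; slot 11 is free => place at 11.
245 hashes to 11; 11 taken => place at 12.
787 hashes to 7; slot 7 is free => place at 7.
697 hashes to 8; slot 8 is free => place at 8.
331 hashes to 6; slot 6 is free => place at 6.
102 hashes to 11; 11,12 taken => place at 2.
79 hashes to 1; slot 1 is free => place at 1.
Table: [∅, 79, 102, ∅, ∅, ∅, 331, 787, 697, ∅, ∅, 609, 245]
Lookup 245: h=11, probe 11,12 → found at 12.

2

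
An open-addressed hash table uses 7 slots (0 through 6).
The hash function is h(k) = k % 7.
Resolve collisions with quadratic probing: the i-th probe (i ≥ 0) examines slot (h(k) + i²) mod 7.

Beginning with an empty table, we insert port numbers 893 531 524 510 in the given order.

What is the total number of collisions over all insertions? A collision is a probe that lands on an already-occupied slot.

3

893 hashes to 4; slot 4 is free => place at 4.
531 hashes to 6; slot 6 is free => place at 6.
524 hashes to 6; 6 taken => place at 0.
510 hashes to 6; 6,0 taken => place at 3.
Table: [524, _, _, 510, 893, _, 531]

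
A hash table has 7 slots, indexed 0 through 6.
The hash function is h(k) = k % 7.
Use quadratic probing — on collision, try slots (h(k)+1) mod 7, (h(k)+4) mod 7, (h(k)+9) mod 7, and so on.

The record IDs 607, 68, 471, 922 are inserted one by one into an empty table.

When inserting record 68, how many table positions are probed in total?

2

607 hashes to 5; slot 5 is free => place at 5.
68 hashes to 5; 5 taken => place at 6.
471 hashes to 2; slot 2 is free => place at 2.
922 hashes to 5; 5,6,2 taken => place at 0.
Table: [922, -, 471, -, -, 607, 68]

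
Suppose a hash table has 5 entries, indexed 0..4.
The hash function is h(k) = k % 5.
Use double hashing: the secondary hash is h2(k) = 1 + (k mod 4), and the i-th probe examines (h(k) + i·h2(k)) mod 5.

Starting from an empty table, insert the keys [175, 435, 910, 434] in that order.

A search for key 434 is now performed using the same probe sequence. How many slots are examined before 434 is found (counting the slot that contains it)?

2

175 hashes to 0; slot 0 is free => place at 0.
435 hashes to 0, h2=4; 0 taken => place at 4.
910 hashes to 0, h2=3; 0 taken => place at 3.
434 hashes to 4, h2=3; 4 taken => place at 2.
Table: [175, —, 434, 910, 435]
Lookup 434: h=4, h2=3, probe 4,2 → found at 2.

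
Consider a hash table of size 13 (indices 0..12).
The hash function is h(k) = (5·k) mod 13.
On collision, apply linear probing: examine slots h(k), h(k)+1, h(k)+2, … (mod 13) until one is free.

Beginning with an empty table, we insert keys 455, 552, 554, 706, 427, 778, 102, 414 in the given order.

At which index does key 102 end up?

455: h=0 → slot 0
552: h=4 → slot 4
554: h=1 → slot 1
706: h=7 → slot 7
427: h=3 → slot 3
778: h=3, probe 3,4,5 → slot 5
102: h=3, probe 3,4,5,6 → slot 6
414: h=3, probe 3,4,5,6,7,8 → slot 8
Table: [455, 554, ∅, 427, 552, 778, 102, 706, 414, ∅, ∅, ∅, ∅]

6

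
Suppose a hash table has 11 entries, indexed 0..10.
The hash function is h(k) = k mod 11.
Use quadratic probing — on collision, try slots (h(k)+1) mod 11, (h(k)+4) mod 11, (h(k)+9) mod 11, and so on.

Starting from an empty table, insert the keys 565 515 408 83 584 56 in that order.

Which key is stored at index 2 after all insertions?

565 hashes to 4; slot 4 is free => place at 4.
515 hashes to 9; slot 9 is free => place at 9.
408 hashes to 1; slot 1 is free => place at 1.
83 hashes to 6; slot 6 is free => place at 6.
584 hashes to 1; 1 taken => place at 2.
56 hashes to 1; 1,2 taken => place at 5.
Table: [-, 408, 584, -, 565, 56, 83, -, -, 515, -]

584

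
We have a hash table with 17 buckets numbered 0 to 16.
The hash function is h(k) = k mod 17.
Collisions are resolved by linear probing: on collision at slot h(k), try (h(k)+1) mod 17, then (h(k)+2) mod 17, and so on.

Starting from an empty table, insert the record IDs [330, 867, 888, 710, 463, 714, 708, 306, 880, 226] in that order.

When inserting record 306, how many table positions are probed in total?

3

330: h=7 -> slot 7
867: h=0 -> slot 0
888: h=4 -> slot 4
710: h=13 -> slot 13
463: h=4, probe 4,5 -> slot 5
714: h=0, probe 0,1 -> slot 1
708: h=11 -> slot 11
306: h=0, probe 0,1,2 -> slot 2
880: h=13, probe 13,14 -> slot 14
226: h=5, probe 5,6 -> slot 6
Table: [867, 714, 306, -, 888, 463, 226, 330, -, -, -, 708, -, 710, 880, -, -]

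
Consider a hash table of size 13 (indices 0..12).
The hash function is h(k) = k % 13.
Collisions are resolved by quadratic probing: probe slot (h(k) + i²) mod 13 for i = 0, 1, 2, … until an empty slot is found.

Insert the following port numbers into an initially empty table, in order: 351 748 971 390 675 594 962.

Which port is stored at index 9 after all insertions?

351 hashes to 0; slot 0 is free → place at 0.
748 hashes to 7; slot 7 is free → place at 7.
971 hashes to 9; slot 9 is free → place at 9.
390 hashes to 0; 0 taken → place at 1.
675 hashes to 12; slot 12 is free → place at 12.
594 hashes to 9; 9 taken → place at 10.
962 hashes to 0; 0,1 taken → place at 4.
Table: [351, 390, _, _, 962, _, _, 748, _, 971, 594, _, 675]

971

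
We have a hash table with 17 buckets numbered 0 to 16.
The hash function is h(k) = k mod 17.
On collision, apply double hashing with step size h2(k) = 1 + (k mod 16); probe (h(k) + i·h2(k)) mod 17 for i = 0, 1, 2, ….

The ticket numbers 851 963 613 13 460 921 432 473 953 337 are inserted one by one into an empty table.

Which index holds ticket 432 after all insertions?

8

851 hashes to 1; slot 1 is free → place at 1.
963 hashes to 11; slot 11 is free → place at 11.
613 hashes to 1, h2=6; 1 taken → place at 7.
13 hashes to 13; slot 13 is free → place at 13.
460 hashes to 1, h2=13; 1 taken → place at 14.
921 hashes to 3; slot 3 is free → place at 3.
432 hashes to 7, h2=1; 7 taken → place at 8.
473 hashes to 14, h2=10; 14,7 taken → place at 0.
953 hashes to 1, h2=10; 1,11 taken → place at 4.
337 hashes to 14, h2=2; 14 taken → place at 16.
Table: [473, 851, _, 921, 953, _, _, 613, 432, _, _, 963, _, 13, 460, _, 337]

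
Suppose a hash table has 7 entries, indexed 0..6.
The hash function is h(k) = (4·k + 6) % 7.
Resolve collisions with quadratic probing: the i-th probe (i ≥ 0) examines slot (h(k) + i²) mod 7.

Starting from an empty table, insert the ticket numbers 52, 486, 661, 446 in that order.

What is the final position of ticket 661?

1

52: h=4 → slot 4
486: h=4, probe 4,5 → slot 5
661: h=4, probe 4,5,1 → slot 1
446: h=5, probe 5,6 → slot 6
Table: [—, 661, —, —, 52, 486, 446]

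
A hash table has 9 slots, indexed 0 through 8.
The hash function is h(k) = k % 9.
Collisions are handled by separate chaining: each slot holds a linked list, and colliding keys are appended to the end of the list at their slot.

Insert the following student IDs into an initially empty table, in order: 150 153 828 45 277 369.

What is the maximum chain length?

Insert 150: h=6, bucket 6 empty -> new chain.
Insert 153: h=0, bucket 0 empty -> new chain.
Insert 828: h=0, bucket 0 nonempty -> append to chain.
Insert 45: h=0, bucket 0 nonempty -> append to chain.
Insert 277: h=7, bucket 7 empty -> new chain.
Insert 369: h=0, bucket 0 nonempty -> append to chain.
Final buckets:
0: 153 -> 828 -> 45 -> 369
1: _
2: _
3: _
4: _
5: _
6: 150
7: 277
8: _

4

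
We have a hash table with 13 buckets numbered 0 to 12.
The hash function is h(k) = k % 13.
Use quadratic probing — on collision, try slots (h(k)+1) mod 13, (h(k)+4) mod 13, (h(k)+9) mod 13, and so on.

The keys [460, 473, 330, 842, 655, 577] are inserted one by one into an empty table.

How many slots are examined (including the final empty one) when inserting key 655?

4

460: h=5 -> slot 5
473: h=5, probe 5,6 -> slot 6
330: h=5, probe 5,6,9 -> slot 9
842: h=10 -> slot 10
655: h=5, probe 5,6,9,1 -> slot 1
577: h=5, probe 5,6,9,1,8 -> slot 8
Table: [—, 655, —, —, —, 460, 473, —, 577, 330, 842, —, —]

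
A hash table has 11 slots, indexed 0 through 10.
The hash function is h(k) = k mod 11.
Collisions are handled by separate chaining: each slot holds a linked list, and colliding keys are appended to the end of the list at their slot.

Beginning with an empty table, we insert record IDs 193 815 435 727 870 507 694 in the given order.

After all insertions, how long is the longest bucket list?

5

193 → bucket 6
815 → bucket 1
435 → bucket 6 (collision)
727 → bucket 1 (collision)
870 → bucket 1 (collision)
507 → bucket 1 (collision)
694 → bucket 1 (collision)
Final buckets:
0: -
1: 815 -> 727 -> 870 -> 507 -> 694
2: -
3: -
4: -
5: -
6: 193 -> 435
7: -
8: -
9: -
10: -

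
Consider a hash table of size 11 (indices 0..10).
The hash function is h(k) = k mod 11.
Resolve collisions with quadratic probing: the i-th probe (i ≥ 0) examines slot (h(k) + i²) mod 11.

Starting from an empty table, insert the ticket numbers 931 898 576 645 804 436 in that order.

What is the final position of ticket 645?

Insert 931: h=7, slot 7 empty → index 7.
Insert 898: h=7, slot 7 occupied → index 8.
Insert 576: h=4, slot 4 empty → index 4.
Insert 645: h=7, slots 7,8 occupied → index 0.
Insert 804: h=1, slot 1 empty → index 1.
Insert 436: h=7, slots 7,8,0 occupied → index 5.
Table: [645, 804, ∅, ∅, 576, 436, ∅, 931, 898, ∅, ∅]

0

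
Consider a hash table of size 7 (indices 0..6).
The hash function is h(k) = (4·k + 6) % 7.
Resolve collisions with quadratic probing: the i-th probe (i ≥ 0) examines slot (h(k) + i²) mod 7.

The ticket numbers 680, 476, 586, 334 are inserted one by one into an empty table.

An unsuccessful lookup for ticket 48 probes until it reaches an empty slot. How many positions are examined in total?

680: h=3 -> slot 3
476: h=6 -> slot 6
586: h=5 -> slot 5
334: h=5, probe 5,6,2 -> slot 2
Table: [_, _, 334, 680, _, 586, 476]
Lookup 48: h=2, probe 2,3,6,4 → slot 4 empty, not found.

4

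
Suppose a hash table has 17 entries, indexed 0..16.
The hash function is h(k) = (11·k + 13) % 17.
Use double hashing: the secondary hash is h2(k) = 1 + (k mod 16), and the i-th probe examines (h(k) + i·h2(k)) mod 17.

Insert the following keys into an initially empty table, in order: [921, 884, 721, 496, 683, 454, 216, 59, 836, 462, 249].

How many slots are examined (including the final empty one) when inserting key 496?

3

921: h=12 => slot 12
884: h=13 => slot 13
721: h=5 => slot 5
496: h=12, h2=1, probe 12,13,14 => slot 14
683: h=12, h2=12, probe 12,7 => slot 7
454: h=9 => slot 9
216: h=9, h2=9, probe 9,1 => slot 1
59: h=16 => slot 16
836: h=12, h2=5, probe 12,0 => slot 0
462: h=12, h2=15, probe 12,10 => slot 10
249: h=15 => slot 15
Table: [836, 216, —, —, —, 721, —, 683, —, 454, 462, —, 921, 884, 496, 249, 59]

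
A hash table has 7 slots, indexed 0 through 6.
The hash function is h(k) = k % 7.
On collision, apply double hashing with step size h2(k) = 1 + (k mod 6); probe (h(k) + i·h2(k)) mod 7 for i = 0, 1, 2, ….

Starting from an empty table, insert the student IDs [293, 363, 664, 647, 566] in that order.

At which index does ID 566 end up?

Insert 293: h=6, slot 6 empty => index 6.
Insert 363: h=6, h2=4, slot 6 occupied => index 3.
Insert 664: h=6, h2=5, slot 6 occupied => index 4.
Insert 647: h=3, h2=6, slot 3 occupied => index 2.
Insert 566: h=6, h2=3, slots 6,2 occupied => index 5.
Table: [., ., 647, 363, 664, 566, 293]

5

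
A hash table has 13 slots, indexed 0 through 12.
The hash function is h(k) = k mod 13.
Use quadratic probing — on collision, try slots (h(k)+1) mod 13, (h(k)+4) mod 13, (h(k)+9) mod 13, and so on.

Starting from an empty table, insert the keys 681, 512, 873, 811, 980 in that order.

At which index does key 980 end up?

1

Insert 681: h=5, slot 5 empty -> index 5.
Insert 512: h=5, slot 5 occupied -> index 6.
Insert 873: h=2, slot 2 empty -> index 2.
Insert 811: h=5, slots 5,6 occupied -> index 9.
Insert 980: h=5, slots 5,6,9 occupied -> index 1.
Table: [., 980, 873, ., ., 681, 512, ., ., 811, ., ., .]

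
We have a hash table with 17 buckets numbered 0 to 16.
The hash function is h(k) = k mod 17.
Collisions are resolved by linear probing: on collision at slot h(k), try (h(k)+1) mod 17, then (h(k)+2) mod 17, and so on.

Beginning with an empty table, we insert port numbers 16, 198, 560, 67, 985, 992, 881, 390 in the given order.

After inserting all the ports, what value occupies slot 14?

Insert 16: h=16, slot 16 empty → index 16.
Insert 198: h=11, slot 11 empty → index 11.
Insert 560: h=16, slot 16 occupied → index 0.
Insert 67: h=16, slots 16,0 occupied → index 1.
Insert 985: h=16, slots 16,0,1 occupied → index 2.
Insert 992: h=6, slot 6 empty → index 6.
Insert 881: h=14, slot 14 empty → index 14.
Insert 390: h=16, slots 16,0,1,2 occupied → index 3.
Table: [560, 67, 985, 390, _, _, 992, _, _, _, _, 198, _, _, 881, _, 16]

881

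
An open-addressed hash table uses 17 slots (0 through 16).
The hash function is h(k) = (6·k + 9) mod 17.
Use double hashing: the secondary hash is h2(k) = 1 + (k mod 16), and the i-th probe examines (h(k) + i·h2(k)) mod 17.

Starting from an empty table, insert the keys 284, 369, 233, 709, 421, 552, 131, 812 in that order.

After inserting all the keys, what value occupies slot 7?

284 hashes to 13; slot 13 is free => place at 13.
369 hashes to 13, h2=2; 13 taken => place at 15.
233 hashes to 13, h2=10; 13 taken => place at 6.
709 hashes to 13, h2=6; 13 taken => place at 2.
421 hashes to 2, h2=6; 2 taken => place at 8.
552 hashes to 6, h2=9; 6,15 taken => place at 7.
131 hashes to 13, h2=4; 13 taken => place at 0.
812 hashes to 2, h2=13; 2,15 taken => place at 11.
Table: [131, ., 709, ., ., ., 233, 552, 421, ., ., 812, ., 284, ., 369, .]

552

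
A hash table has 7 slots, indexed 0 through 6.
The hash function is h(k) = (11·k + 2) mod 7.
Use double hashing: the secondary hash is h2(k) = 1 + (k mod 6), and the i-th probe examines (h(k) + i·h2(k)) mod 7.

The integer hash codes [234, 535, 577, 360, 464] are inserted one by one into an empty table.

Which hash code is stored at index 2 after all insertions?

234 hashes to 0; slot 0 is free → place at 0.
535 hashes to 0, h2=2; 0 taken → place at 2.
577 hashes to 0, h2=2; 0,2 taken → place at 4.
360 hashes to 0, h2=1; 0 taken → place at 1.
464 hashes to 3; slot 3 is free → place at 3.
Table: [234, 360, 535, 464, 577, ., .]

535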